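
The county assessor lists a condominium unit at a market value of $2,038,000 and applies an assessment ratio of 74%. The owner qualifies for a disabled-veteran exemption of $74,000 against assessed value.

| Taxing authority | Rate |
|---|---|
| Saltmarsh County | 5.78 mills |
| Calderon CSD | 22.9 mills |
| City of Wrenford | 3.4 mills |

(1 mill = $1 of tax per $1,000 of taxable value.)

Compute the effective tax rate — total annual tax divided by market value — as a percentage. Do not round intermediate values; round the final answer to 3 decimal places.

Assessed value = $2,038,000 × 0.74 = $1,508,120
Taxable value = $1,508,120 − $74,000 = $1,434,120
Saltmarsh County: $1,434,120 × 0.00578 = $8,289.2136
Calderon CSD: $1,434,120 × 0.0229 = $32,841.348
City of Wrenford: $1,434,120 × 0.0034 = $4,876.008
Total tax = $46,006.5696
Effective rate = $46,006.5696 ÷ $2,038,000 = 2.257% of market value

2.257%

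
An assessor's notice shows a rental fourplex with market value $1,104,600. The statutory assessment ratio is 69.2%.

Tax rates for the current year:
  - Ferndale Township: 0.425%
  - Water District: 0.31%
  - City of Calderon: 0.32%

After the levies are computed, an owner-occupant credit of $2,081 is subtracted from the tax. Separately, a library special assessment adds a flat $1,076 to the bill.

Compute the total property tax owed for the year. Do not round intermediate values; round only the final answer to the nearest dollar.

$7,059

Assessed value = $1,104,600 × 0.692 = $764,383.2
Ferndale Township: $764,383.2 × 0.00425 = $3,248.6286
Water District: $764,383.2 × 0.0031 = $2,369.58792
City of Calderon: $764,383.2 × 0.0032 = $2,446.02624
Levies subtotal = $8,064.24276
After credit = $8,064.24276 − $2,081 = $5,983.24276
Total = $5,983.24276 + $1,076 = $7,059.24276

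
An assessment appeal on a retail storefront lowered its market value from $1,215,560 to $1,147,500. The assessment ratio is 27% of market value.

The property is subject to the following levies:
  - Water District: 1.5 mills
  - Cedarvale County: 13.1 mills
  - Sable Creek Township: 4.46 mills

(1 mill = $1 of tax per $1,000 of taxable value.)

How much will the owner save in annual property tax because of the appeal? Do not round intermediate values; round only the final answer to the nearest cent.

Old assessed value = $1,215,560 × 0.27 = $328,201.2
New assessed value = $1,147,500 × 0.27 = $309,825
Combined rate = 0.0015 + 0.0131 + 0.00446 = 0.01906
Old tax = $328,201.2 × 0.01906 = $6,255.514872
New tax = $309,825 × 0.01906 = $5,905.2645
Reduction = $6,255.514872 − $5,905.2645 = $350.250372

$350.25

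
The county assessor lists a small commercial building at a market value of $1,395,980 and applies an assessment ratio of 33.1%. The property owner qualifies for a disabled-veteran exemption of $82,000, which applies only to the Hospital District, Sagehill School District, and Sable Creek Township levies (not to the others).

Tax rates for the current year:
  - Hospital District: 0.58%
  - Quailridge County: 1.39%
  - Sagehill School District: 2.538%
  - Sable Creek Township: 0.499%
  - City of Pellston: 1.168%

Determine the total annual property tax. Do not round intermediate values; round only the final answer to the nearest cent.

Assessed value = $1,395,980 × 0.331 = $462,069.38
Hospital District: ($462,069.38 − $82,000) × 0.0058 = $380,069.38 × 0.0058 = $2,204.402404
Quailridge County: $462,069.38 × 0.0139 = $6,422.764382
Sagehill School District: ($462,069.38 − $82,000) × 0.02538 = $380,069.38 × 0.02538 = $9,646.1608644
Sable Creek Township: ($462,069.38 − $82,000) × 0.00499 = $380,069.38 × 0.00499 = $1,896.5462062
City of Pellston: $462,069.38 × 0.01168 = $5,396.9703584
Total = $25,566.844215

$25,566.84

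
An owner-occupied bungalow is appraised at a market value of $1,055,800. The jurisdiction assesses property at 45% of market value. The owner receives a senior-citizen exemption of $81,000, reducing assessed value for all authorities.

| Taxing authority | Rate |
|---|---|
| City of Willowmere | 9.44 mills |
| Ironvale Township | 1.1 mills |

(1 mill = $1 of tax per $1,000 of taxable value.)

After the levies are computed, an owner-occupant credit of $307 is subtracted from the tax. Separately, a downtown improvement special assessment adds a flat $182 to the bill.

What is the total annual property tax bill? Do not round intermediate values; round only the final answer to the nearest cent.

Assessed value = $1,055,800 × 0.45 = $475,110
Taxable value = $475,110 − $81,000 = $394,110
City of Willowmere: $394,110 × 0.00944 = $3,720.3984
Ironvale Township: $394,110 × 0.0011 = $433.521
Levies subtotal = $4,153.9194
After credit = $4,153.9194 − $307 = $3,846.9194
Total = $3,846.9194 + $182 = $4,028.9194

$4,028.92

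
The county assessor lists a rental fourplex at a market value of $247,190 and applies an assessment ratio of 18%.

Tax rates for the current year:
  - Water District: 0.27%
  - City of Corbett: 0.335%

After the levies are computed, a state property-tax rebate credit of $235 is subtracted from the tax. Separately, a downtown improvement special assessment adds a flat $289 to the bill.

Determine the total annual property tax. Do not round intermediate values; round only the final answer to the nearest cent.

$323.19

Assessed value = $247,190 × 0.18 = $44,494.2
Water District: $44,494.2 × 0.0027 = $120.13434
City of Corbett: $44,494.2 × 0.00335 = $149.05557
Levies subtotal = $269.18991
After credit = $269.18991 − $235 = $34.18991
Total = $34.18991 + $289 = $323.18991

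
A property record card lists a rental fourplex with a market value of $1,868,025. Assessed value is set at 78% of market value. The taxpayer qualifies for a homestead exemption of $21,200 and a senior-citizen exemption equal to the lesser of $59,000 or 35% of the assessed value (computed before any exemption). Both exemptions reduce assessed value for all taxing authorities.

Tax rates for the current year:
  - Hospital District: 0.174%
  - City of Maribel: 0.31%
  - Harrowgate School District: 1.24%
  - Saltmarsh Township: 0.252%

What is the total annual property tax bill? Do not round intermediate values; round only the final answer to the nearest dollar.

$27,207

Assessed value = $1,868,025 × 0.78 = $1,457,059.5
Senior-citizen exemption = min($59,000, 35% × $1,457,059.5) = min($59,000, $509,970.825) = $59,000 (dollar cap binds)
Taxable value = $1,457,059.5 − $21,200 − $59,000 = $1,376,859.5
Hospital District: $1,376,859.5 × 0.00174 = $2,395.73553
City of Maribel: $1,376,859.5 × 0.0031 = $4,268.26445
Harrowgate School District: $1,376,859.5 × 0.0124 = $17,073.0578
Saltmarsh Township: $1,376,859.5 × 0.00252 = $3,469.68594
Total = $27,206.74372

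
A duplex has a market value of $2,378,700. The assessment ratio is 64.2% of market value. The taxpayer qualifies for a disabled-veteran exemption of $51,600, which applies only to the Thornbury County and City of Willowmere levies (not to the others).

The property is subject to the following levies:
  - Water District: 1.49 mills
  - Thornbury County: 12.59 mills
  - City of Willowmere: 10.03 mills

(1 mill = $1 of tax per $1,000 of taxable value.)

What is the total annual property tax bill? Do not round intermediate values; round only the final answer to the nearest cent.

Assessed value = $2,378,700 × 0.642 = $1,527,125.4
Water District: $1,527,125.4 × 0.00149 = $2,275.416846
Thornbury County: ($1,527,125.4 − $51,600) × 0.01259 = $1,475,525.4 × 0.01259 = $18,576.864786
City of Willowmere: ($1,527,125.4 − $51,600) × 0.01003 = $1,475,525.4 × 0.01003 = $14,799.519762
Total = $35,651.801394

$35,651.80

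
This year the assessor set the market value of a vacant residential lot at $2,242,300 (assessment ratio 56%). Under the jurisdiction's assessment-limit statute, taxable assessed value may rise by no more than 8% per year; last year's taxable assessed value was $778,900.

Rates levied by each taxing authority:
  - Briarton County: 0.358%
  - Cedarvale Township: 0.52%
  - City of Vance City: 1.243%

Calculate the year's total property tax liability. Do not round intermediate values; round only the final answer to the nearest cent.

Uncapped assessed value = $2,242,300 × 0.56 = $1,255,688
Cap limit = $778,900 × 1.08 = $841,212
Taxable assessed value = min($1,255,688, $841,212) = $841,212 (cap binds)
Briarton County: $841,212 × 0.00358 = $3,011.53896
Cedarvale Township: $841,212 × 0.0052 = $4,374.3024
City of Vance City: $841,212 × 0.01243 = $10,456.26516
Total = $17,842.10652

$17,842.11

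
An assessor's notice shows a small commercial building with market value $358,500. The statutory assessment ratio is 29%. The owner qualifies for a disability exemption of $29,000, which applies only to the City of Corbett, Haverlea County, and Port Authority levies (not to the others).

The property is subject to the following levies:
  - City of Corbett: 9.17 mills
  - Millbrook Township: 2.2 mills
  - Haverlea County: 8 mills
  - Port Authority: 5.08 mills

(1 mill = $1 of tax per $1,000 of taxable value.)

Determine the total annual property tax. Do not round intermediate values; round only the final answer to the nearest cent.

$1,896.69

Assessed value = $358,500 × 0.29 = $103,965
City of Corbett: ($103,965 − $29,000) × 0.00917 = $74,965 × 0.00917 = $687.42905
Millbrook Township: $103,965 × 0.0022 = $228.723
Haverlea County: ($103,965 − $29,000) × 0.008 = $74,965 × 0.008 = $599.72
Port Authority: ($103,965 − $29,000) × 0.00508 = $74,965 × 0.00508 = $380.8222
Total = $1,896.69425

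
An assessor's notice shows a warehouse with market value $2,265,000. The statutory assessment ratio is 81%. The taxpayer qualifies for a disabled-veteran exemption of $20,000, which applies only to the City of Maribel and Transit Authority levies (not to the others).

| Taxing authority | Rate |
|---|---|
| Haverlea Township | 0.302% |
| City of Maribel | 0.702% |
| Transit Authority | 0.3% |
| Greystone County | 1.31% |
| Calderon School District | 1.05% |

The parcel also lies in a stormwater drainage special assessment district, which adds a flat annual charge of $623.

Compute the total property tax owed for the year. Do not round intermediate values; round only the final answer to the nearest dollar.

Assessed value = $2,265,000 × 0.81 = $1,834,650
Haverlea Township: $1,834,650 × 0.00302 = $5,540.643
City of Maribel: ($1,834,650 − $20,000) × 0.00702 = $1,814,650 × 0.00702 = $12,738.843
Transit Authority: ($1,834,650 − $20,000) × 0.003 = $1,814,650 × 0.003 = $5,443.95
Greystone County: $1,834,650 × 0.0131 = $24,033.915
Calderon School District: $1,834,650 × 0.0105 = $19,263.825
Levies subtotal = $67,021.176
Total = $67,021.176 + $623 = $67,644.176

$67,644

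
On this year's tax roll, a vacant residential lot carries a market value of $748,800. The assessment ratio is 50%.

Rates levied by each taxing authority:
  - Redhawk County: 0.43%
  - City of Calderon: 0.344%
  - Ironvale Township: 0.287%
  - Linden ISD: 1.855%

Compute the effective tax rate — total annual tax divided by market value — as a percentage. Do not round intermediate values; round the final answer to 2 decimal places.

1.46%

Assessed value = $748,800 × 0.5 = $374,400
Redhawk County: $374,400 × 0.0043 = $1,609.92
City of Calderon: $374,400 × 0.00344 = $1,287.936
Ironvale Township: $374,400 × 0.00287 = $1,074.528
Linden ISD: $374,400 × 0.01855 = $6,945.12
Total tax = $10,917.504
Effective rate = $10,917.504 ÷ $748,800 = 1.46% of market value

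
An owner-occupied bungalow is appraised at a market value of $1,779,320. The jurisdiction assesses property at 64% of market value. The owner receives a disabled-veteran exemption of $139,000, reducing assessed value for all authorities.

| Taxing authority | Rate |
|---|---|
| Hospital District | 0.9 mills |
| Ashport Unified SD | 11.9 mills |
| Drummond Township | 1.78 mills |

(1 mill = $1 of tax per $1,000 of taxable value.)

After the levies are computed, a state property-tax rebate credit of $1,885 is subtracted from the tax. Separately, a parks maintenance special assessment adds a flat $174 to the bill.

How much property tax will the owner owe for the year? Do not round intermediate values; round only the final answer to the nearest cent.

Assessed value = $1,779,320 × 0.64 = $1,138,764.8
Taxable value = $1,138,764.8 − $139,000 = $999,764.8
Hospital District: $999,764.8 × 0.0009 = $899.78832
Ashport Unified SD: $999,764.8 × 0.0119 = $11,897.20112
Drummond Township: $999,764.8 × 0.00178 = $1,779.581344
Levies subtotal = $14,576.570784
After credit = $14,576.570784 − $1,885 = $12,691.570784
Total = $12,691.570784 + $174 = $12,865.570784

$12,865.57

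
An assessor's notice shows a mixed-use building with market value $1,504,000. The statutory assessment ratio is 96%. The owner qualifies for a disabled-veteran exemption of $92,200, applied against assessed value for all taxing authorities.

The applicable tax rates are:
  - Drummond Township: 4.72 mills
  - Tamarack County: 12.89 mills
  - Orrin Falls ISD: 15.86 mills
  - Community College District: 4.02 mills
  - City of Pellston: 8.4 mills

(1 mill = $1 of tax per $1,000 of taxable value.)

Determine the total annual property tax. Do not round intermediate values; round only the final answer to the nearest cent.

Assessed value = $1,504,000 × 0.96 = $1,443,840
Taxable value = $1,443,840 − $92,200 = $1,351,640
Drummond Township: $1,351,640 × 0.00472 = $6,379.7408
Tamarack County: $1,351,640 × 0.01289 = $17,422.6396
Orrin Falls ISD: $1,351,640 × 0.01586 = $21,437.0104
Community College District: $1,351,640 × 0.00402 = $5,433.5928
City of Pellston: $1,351,640 × 0.0084 = $11,353.776
Total = $6,379.7408 + $17,422.6396 + $21,437.0104 + $5,433.5928 + $11,353.776 = $62,026.7596

$62,026.76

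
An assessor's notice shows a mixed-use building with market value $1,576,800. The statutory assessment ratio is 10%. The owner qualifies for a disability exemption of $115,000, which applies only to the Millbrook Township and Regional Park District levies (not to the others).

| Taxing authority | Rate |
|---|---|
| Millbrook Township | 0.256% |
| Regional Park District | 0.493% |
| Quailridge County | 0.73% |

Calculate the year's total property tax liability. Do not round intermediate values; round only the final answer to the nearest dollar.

$1,471

Assessed value = $1,576,800 × 0.1 = $157,680
Millbrook Township: ($157,680 − $115,000) × 0.00256 = $42,680 × 0.00256 = $109.2608
Regional Park District: ($157,680 − $115,000) × 0.00493 = $42,680 × 0.00493 = $210.4124
Quailridge County: $157,680 × 0.0073 = $1,151.064
Total = $1,470.7372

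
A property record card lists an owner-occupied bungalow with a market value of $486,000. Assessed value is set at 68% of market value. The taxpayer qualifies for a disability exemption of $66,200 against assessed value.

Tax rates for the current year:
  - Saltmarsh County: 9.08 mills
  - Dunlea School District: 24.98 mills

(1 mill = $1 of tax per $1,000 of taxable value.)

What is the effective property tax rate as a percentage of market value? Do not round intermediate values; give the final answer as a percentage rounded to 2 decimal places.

1.85%

Assessed value = $486,000 × 0.68 = $330,480
Taxable value = $330,480 − $66,200 = $264,280
Saltmarsh County: $264,280 × 0.00908 = $2,399.6624
Dunlea School District: $264,280 × 0.02498 = $6,601.7144
Total tax = $9,001.3768
Effective rate = $9,001.3768 ÷ $486,000 = 1.85% of market value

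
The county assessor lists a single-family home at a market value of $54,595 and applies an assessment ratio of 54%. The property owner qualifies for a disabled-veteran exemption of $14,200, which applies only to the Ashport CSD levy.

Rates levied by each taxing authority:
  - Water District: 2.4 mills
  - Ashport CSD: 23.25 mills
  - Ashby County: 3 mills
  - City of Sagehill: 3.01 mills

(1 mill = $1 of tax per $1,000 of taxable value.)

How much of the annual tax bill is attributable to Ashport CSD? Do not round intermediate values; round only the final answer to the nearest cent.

Assessed value = $54,595 × 0.54 = $29,481.3
Ashport CSD taxable value = $29,481.3 − $14,200 = $15,281.3
Ashport CSD levy = $15,281.3 × 0.02325 = $355.290225

$355.29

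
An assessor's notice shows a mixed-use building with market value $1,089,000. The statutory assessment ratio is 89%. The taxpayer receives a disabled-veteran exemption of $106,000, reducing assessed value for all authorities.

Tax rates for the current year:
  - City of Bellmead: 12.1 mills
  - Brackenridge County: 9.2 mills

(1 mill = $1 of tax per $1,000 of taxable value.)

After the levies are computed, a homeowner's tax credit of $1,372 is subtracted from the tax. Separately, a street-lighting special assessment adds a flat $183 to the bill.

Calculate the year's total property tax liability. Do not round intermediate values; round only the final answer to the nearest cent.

$17,197.37

Assessed value = $1,089,000 × 0.89 = $969,210
Taxable value = $969,210 − $106,000 = $863,210
City of Bellmead: $863,210 × 0.0121 = $10,444.841
Brackenridge County: $863,210 × 0.0092 = $7,941.532
Levies subtotal = $18,386.373
After credit = $18,386.373 − $1,372 = $17,014.373
Total = $17,014.373 + $183 = $17,197.373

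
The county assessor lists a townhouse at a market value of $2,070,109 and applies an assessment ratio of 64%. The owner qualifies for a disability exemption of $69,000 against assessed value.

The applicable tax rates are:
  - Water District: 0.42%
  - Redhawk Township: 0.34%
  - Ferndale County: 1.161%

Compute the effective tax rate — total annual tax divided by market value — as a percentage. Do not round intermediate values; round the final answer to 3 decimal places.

1.165%

Assessed value = $2,070,109 × 0.64 = $1,324,869.76
Taxable value = $1,324,869.76 − $69,000 = $1,255,869.76
Water District: $1,255,869.76 × 0.0042 = $5,274.652992
Redhawk Township: $1,255,869.76 × 0.0034 = $4,269.957184
Ferndale County: $1,255,869.76 × 0.01161 = $14,580.6479136
Total tax = $24,125.2580896
Effective rate = $24,125.2580896 ÷ $2,070,109 = 1.165% of market value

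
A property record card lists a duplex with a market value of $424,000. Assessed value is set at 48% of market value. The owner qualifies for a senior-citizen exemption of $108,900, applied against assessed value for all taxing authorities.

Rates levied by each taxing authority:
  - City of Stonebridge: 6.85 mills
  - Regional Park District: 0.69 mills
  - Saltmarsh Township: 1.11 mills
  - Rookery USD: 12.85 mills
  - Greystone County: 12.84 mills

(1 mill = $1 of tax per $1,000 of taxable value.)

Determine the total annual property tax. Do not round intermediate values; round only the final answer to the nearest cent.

Assessed value = $424,000 × 0.48 = $203,520
Taxable value = $203,520 − $108,900 = $94,620
City of Stonebridge: $94,620 × 0.00685 = $648.147
Regional Park District: $94,620 × 0.00069 = $65.2878
Saltmarsh Township: $94,620 × 0.00111 = $105.0282
Rookery USD: $94,620 × 0.01285 = $1,215.867
Greystone County: $94,620 × 0.01284 = $1,214.9208
Total = $648.147 + $65.2878 + $105.0282 + $1,215.867 + $1,214.9208 = $3,249.2508

$3,249.25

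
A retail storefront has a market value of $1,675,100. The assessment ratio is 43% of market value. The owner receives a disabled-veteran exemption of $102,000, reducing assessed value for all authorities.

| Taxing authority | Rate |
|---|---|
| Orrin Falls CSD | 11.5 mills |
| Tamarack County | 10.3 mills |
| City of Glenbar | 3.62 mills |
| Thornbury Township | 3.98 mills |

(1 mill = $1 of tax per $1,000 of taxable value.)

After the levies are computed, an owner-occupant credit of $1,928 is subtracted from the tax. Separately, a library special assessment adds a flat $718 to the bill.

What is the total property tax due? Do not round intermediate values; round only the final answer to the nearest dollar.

Assessed value = $1,675,100 × 0.43 = $720,293
Taxable value = $720,293 − $102,000 = $618,293
Orrin Falls CSD: $618,293 × 0.0115 = $7,110.3695
Tamarack County: $618,293 × 0.0103 = $6,368.4179
City of Glenbar: $618,293 × 0.00362 = $2,238.22066
Thornbury Township: $618,293 × 0.00398 = $2,460.80614
Levies subtotal = $18,177.8142
After credit = $18,177.8142 − $1,928 = $16,249.8142
Total = $16,249.8142 + $718 = $16,967.8142

$16,968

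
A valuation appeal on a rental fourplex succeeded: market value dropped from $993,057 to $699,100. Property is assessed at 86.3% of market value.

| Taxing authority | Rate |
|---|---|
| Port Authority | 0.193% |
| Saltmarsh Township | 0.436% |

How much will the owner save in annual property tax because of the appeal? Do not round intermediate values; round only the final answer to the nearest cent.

Old assessed value = $993,057 × 0.863 = $857,008.191
New assessed value = $699,100 × 0.863 = $603,323.3
Combined rate = 0.00193 + 0.00436 = 0.00629
Old tax = $857,008.191 × 0.00629 = $5,390.58152139
New tax = $603,323.3 × 0.00629 = $3,794.903557
Reduction = $5,390.58152139 − $3,794.903557 = $1,595.67796439

$1,595.68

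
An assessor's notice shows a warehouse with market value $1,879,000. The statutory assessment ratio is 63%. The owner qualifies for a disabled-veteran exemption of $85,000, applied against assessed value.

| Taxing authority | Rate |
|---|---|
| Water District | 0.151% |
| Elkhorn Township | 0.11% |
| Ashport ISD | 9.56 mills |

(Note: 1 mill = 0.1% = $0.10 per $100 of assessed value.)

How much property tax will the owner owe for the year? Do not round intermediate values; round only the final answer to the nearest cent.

$13,372.03

Assessed value = $1,879,000 × 0.63 = $1,183,770
Taxable value = $1,183,770 − $85,000 = $1,098,770
Water District: $1,098,770 × 0.00151 = $1,659.1427
Elkhorn Township: $1,098,770 × 0.0011 = $1,208.647
Ashport ISD: $1,098,770 × 0.00956 = $10,504.2412
Total = $13,372.0309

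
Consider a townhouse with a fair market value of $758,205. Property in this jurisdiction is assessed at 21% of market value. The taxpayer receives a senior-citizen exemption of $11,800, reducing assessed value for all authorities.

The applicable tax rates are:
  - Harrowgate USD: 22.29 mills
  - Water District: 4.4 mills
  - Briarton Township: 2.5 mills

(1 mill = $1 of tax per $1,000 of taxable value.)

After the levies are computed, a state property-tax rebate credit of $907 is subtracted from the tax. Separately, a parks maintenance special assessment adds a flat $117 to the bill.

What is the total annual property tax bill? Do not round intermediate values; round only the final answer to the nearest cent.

Assessed value = $758,205 × 0.21 = $159,223.05
Taxable value = $159,223.05 − $11,800 = $147,423.05
Harrowgate USD: $147,423.05 × 0.02229 = $3,286.0597845
Water District: $147,423.05 × 0.0044 = $648.66142
Briarton Township: $147,423.05 × 0.0025 = $368.557625
Levies subtotal = $4,303.2788295
After credit = $4,303.2788295 − $907 = $3,396.2788295
Total = $3,396.2788295 + $117 = $3,513.2788295

$3,513.28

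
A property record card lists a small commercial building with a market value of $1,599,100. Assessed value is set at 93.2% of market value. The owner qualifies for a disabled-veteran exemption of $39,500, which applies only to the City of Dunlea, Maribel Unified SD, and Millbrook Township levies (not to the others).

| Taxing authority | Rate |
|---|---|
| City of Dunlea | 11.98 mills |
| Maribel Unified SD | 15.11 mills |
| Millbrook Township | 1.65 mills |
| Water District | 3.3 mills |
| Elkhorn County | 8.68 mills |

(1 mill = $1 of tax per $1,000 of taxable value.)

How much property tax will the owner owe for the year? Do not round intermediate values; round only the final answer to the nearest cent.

Assessed value = $1,599,100 × 0.932 = $1,490,361.2
City of Dunlea: ($1,490,361.2 − $39,500) × 0.01198 = $1,450,861.2 × 0.01198 = $17,381.317176
Maribel Unified SD: ($1,490,361.2 − $39,500) × 0.01511 = $1,450,861.2 × 0.01511 = $21,922.512732
Millbrook Township: ($1,490,361.2 − $39,500) × 0.00165 = $1,450,861.2 × 0.00165 = $2,393.92098
Water District: $1,490,361.2 × 0.0033 = $4,918.19196
Elkhorn County: $1,490,361.2 × 0.00868 = $12,936.335216
Total = $59,552.278064

$59,552.28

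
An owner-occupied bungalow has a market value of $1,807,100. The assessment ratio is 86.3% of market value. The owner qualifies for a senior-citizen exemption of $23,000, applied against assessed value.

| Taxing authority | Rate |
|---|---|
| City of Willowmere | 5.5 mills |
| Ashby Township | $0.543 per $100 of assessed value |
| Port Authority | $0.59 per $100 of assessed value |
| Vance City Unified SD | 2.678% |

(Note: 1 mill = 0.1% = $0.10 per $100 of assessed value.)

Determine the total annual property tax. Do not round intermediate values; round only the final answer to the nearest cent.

$67,007.96

Assessed value = $1,807,100 × 0.863 = $1,559,527.3
Taxable value = $1,559,527.3 − $23,000 = $1,536,527.3
City of Willowmere: $1,536,527.3 × 0.0055 = $8,450.90015
Ashby Township: $1,536,527.3 × 0.00543 = $8,343.343239
Port Authority: $1,536,527.3 × 0.0059 = $9,065.51107
Vance City Unified SD: $1,536,527.3 × 0.02678 = $41,148.201094
Total = $67,007.955553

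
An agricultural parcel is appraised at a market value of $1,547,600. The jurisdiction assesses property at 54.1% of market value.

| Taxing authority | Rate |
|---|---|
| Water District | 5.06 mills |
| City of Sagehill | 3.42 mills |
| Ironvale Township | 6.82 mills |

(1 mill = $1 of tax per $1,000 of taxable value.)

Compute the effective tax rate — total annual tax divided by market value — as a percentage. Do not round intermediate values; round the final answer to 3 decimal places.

0.828%

Assessed value = $1,547,600 × 0.541 = $837,251.6
Water District: $837,251.6 × 0.00506 = $4,236.493096
City of Sagehill: $837,251.6 × 0.00342 = $2,863.400472
Ironvale Township: $837,251.6 × 0.00682 = $5,710.055912
Total tax = $12,809.94948
Effective rate = $12,809.94948 ÷ $1,547,600 = 0.828% of market value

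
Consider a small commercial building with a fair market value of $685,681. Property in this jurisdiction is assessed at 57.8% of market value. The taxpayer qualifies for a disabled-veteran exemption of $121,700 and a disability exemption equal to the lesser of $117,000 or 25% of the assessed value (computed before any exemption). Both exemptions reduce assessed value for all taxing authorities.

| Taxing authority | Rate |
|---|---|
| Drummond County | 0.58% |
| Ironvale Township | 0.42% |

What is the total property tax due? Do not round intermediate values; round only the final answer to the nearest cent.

$1,755.43

Assessed value = $685,681 × 0.578 = $396,323.618
Disability exemption = min($117,000, 25% × $396,323.618) = min($117,000, $99,080.9045) = $99,080.9045 (percentage binds)
Taxable value = $396,323.618 − $121,700 − $99,080.9045 = $175,542.7135
Drummond County: $175,542.7135 × 0.0058 = $1,018.1477383
Ironvale Township: $175,542.7135 × 0.0042 = $737.2793967
Total = $1,755.427135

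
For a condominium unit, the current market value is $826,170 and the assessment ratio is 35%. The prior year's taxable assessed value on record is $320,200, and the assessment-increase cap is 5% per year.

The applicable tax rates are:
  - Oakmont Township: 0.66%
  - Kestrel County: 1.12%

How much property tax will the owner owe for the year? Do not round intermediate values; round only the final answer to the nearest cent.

Uncapped assessed value = $826,170 × 0.35 = $289,159.5
Cap limit = $320,200 × 1.05 = $336,210
Taxable assessed value = min($289,159.5, $336,210) = $289,159.5 (cap does not bind)
Oakmont Township: $289,159.5 × 0.0066 = $1,908.4527
Kestrel County: $289,159.5 × 0.0112 = $3,238.5864
Total = $5,147.0391

$5,147.04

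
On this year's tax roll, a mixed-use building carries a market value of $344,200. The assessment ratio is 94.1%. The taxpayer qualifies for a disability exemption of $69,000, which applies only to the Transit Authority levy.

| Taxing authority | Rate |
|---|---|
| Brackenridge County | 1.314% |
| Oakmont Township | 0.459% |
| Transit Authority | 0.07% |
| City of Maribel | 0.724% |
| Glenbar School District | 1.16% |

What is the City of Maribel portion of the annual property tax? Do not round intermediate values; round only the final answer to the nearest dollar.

Assessed value = $344,200 × 0.941 = $323,892.2
City of Maribel taxable value = $323,892.2 (exemption does not apply)
City of Maribel levy = $323,892.2 × 0.00724 = $2,344.979528

$2,345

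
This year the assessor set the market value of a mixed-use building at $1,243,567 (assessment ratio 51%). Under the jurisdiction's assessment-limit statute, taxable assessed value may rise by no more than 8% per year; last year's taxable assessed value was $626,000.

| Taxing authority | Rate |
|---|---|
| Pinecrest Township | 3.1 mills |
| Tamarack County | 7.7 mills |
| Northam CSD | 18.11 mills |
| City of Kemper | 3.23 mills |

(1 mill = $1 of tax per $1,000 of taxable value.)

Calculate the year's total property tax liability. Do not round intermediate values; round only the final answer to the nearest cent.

Uncapped assessed value = $1,243,567 × 0.51 = $634,219.17
Cap limit = $626,000 × 1.08 = $676,080
Taxable assessed value = min($634,219.17, $676,080) = $634,219.17 (cap does not bind)
Pinecrest Township: $634,219.17 × 0.0031 = $1,966.079427
Tamarack County: $634,219.17 × 0.0077 = $4,883.487609
Northam CSD: $634,219.17 × 0.01811 = $11,485.7091687
City of Kemper: $634,219.17 × 0.00323 = $2,048.5279191
Total = $20,383.8041238

$20,383.80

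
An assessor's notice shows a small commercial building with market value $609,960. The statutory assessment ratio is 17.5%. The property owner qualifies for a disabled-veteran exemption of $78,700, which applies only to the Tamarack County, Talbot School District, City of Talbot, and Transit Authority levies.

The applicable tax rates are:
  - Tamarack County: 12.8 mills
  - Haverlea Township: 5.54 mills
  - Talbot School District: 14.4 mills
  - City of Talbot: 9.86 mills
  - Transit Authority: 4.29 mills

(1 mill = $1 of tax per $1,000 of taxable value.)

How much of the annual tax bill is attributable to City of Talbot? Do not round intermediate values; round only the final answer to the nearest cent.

$276.50

Assessed value = $609,960 × 0.175 = $106,743
City of Talbot taxable value = $106,743 − $78,700 = $28,043
City of Talbot levy = $28,043 × 0.00986 = $276.50398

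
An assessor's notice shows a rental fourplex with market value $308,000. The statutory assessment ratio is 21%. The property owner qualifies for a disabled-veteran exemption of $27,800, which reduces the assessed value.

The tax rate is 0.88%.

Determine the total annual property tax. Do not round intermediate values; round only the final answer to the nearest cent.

Assessed value = $308,000 × 0.21 = $64,680
Taxable value = $64,680 − $27,800 = $36,880
Tax = $36,880 × 0.0088 = $324.544

$324.54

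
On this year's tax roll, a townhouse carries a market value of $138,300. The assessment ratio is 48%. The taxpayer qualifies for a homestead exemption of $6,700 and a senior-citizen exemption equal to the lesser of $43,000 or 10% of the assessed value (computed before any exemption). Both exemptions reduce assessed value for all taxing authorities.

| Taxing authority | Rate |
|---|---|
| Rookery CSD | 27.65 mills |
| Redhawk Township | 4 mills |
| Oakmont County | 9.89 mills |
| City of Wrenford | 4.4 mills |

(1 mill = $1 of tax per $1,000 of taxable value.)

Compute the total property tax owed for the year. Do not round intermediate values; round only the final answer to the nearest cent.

$2,436.91

Assessed value = $138,300 × 0.48 = $66,384
Senior-citizen exemption = min($43,000, 10% × $66,384) = min($43,000, $6,638.4) = $6,638.4 (percentage binds)
Taxable value = $66,384 − $6,700 − $6,638.4 = $53,045.6
Rookery CSD: $53,045.6 × 0.02765 = $1,466.71084
Redhawk Township: $53,045.6 × 0.004 = $212.1824
Oakmont County: $53,045.6 × 0.00989 = $524.620984
City of Wrenford: $53,045.6 × 0.0044 = $233.40064
Total = $2,436.914864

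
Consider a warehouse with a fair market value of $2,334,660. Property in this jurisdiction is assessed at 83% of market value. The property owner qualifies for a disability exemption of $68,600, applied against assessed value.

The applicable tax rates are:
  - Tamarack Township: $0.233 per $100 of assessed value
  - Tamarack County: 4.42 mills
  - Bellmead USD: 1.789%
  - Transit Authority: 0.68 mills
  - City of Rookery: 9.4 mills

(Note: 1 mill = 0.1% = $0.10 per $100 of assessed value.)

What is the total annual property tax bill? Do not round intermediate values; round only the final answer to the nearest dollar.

$64,898

Assessed value = $2,334,660 × 0.83 = $1,937,767.8
Taxable value = $1,937,767.8 − $68,600 = $1,869,167.8
Tamarack Township: $1,869,167.8 × 0.00233 = $4,355.160974
Tamarack County: $1,869,167.8 × 0.00442 = $8,261.721676
Bellmead USD: $1,869,167.8 × 0.01789 = $33,439.411942
Transit Authority: $1,869,167.8 × 0.00068 = $1,271.034104
City of Rookery: $1,869,167.8 × 0.0094 = $17,570.17732
Total = $64,897.506016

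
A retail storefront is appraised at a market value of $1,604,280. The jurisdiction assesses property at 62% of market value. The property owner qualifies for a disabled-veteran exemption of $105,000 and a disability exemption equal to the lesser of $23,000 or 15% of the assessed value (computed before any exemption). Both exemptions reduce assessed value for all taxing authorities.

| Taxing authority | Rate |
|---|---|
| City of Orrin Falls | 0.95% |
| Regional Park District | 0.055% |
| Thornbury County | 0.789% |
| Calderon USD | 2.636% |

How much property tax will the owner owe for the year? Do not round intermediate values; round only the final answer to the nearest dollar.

$38,393

Assessed value = $1,604,280 × 0.62 = $994,653.6
Disability exemption = min($23,000, 15% × $994,653.6) = min($23,000, $149,198.04) = $23,000 (dollar cap binds)
Taxable value = $994,653.6 − $105,000 − $23,000 = $866,653.6
City of Orrin Falls: $866,653.6 × 0.0095 = $8,233.2092
Regional Park District: $866,653.6 × 0.00055 = $476.65948
Thornbury County: $866,653.6 × 0.00789 = $6,837.896904
Calderon USD: $866,653.6 × 0.02636 = $22,844.988896
Total = $38,392.75448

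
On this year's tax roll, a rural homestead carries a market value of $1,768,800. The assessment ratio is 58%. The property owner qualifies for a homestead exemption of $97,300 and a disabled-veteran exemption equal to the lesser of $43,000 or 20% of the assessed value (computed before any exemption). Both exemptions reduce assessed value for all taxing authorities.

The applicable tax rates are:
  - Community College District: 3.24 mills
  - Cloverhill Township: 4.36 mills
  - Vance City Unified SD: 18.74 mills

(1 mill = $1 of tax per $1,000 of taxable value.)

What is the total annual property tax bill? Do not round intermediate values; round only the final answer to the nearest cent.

Assessed value = $1,768,800 × 0.58 = $1,025,904
Disabled-veteran exemption = min($43,000, 20% × $1,025,904) = min($43,000, $205,180.8) = $43,000 (dollar cap binds)
Taxable value = $1,025,904 − $97,300 − $43,000 = $885,604
Community College District: $885,604 × 0.00324 = $2,869.35696
Cloverhill Township: $885,604 × 0.00436 = $3,861.23344
Vance City Unified SD: $885,604 × 0.01874 = $16,596.21896
Total = $23,326.80936

$23,326.81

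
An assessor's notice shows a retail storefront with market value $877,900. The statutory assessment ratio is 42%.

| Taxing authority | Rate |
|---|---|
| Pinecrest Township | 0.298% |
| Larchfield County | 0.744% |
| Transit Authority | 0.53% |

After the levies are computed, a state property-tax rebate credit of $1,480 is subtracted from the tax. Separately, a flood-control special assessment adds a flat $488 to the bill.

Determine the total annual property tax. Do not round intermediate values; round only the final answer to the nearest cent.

$4,804.25

Assessed value = $877,900 × 0.42 = $368,718
Pinecrest Township: $368,718 × 0.00298 = $1,098.77964
Larchfield County: $368,718 × 0.00744 = $2,743.26192
Transit Authority: $368,718 × 0.0053 = $1,954.2054
Levies subtotal = $5,796.24696
After credit = $5,796.24696 − $1,480 = $4,316.24696
Total = $4,316.24696 + $488 = $4,804.24696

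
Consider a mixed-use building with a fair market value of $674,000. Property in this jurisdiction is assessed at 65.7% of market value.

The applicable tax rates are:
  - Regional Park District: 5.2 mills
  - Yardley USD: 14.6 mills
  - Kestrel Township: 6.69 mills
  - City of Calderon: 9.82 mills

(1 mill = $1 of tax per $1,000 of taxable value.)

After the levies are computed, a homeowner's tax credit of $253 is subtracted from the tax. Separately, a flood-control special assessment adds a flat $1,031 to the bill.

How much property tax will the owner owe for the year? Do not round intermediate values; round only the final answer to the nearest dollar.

Assessed value = $674,000 × 0.657 = $442,818
Regional Park District: $442,818 × 0.0052 = $2,302.6536
Yardley USD: $442,818 × 0.0146 = $6,465.1428
Kestrel Township: $442,818 × 0.00669 = $2,962.45242
City of Calderon: $442,818 × 0.00982 = $4,348.47276
Levies subtotal = $16,078.72158
After credit = $16,078.72158 − $253 = $15,825.72158
Total = $15,825.72158 + $1,031 = $16,856.72158

$16,857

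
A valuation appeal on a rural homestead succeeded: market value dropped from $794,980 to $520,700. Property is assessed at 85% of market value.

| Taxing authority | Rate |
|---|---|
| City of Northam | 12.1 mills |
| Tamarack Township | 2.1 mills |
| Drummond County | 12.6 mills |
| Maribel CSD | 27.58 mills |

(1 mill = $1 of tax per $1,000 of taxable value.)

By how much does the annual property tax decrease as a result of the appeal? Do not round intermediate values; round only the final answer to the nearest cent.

Old assessed value = $794,980 × 0.85 = $675,733
New assessed value = $520,700 × 0.85 = $442,595
Combined rate = 0.0121 + 0.0021 + 0.0126 + 0.02758 = 0.05438
Old tax = $675,733 × 0.05438 = $36,746.36054
New tax = $442,595 × 0.05438 = $24,068.3161
Reduction = $36,746.36054 − $24,068.3161 = $12,678.04444

$12,678.04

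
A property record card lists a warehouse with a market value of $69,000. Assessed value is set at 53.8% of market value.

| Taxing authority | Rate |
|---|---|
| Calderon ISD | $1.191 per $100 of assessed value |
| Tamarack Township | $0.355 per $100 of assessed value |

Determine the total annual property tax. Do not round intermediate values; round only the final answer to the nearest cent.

Assessed value = $69,000 × 0.538 = $37,122
Calderon ISD: $37,122 × 0.01191 = $442.12302
Tamarack Township: $37,122 × 0.00355 = $131.7831
Total = $442.12302 + $131.7831 = $573.90612

$573.91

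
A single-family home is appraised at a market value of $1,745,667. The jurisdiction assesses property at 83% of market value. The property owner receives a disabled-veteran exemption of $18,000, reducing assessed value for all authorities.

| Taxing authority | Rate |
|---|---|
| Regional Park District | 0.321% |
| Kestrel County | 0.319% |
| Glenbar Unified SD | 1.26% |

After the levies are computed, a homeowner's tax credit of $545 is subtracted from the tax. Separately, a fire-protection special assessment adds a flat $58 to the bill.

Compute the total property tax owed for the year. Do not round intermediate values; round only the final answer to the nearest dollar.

Assessed value = $1,745,667 × 0.83 = $1,448,903.61
Taxable value = $1,448,903.61 − $18,000 = $1,430,903.61
Regional Park District: $1,430,903.61 × 0.00321 = $4,593.2005881
Kestrel County: $1,430,903.61 × 0.00319 = $4,564.5825159
Glenbar Unified SD: $1,430,903.61 × 0.0126 = $18,029.385486
Levies subtotal = $27,187.16859
After credit = $27,187.16859 − $545 = $26,642.16859
Total = $26,642.16859 + $58 = $26,700.16859

$26,700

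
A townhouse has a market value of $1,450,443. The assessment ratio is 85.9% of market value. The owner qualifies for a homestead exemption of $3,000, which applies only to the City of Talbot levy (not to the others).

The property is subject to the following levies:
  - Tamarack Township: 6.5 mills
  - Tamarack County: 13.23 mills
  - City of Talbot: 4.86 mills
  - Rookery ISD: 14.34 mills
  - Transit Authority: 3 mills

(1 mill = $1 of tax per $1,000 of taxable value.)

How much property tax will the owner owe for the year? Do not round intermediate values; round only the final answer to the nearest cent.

$52,227.29

Assessed value = $1,450,443 × 0.859 = $1,245,930.537
Tamarack Township: $1,245,930.537 × 0.0065 = $8,098.5484905
Tamarack County: $1,245,930.537 × 0.01323 = $16,483.66100451
City of Talbot: ($1,245,930.537 − $3,000) × 0.00486 = $1,242,930.537 × 0.00486 = $6,040.64240982
Rookery ISD: $1,245,930.537 × 0.01434 = $17,866.64390058
Transit Authority: $1,245,930.537 × 0.003 = $3,737.791611
Total = $52,227.28741641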